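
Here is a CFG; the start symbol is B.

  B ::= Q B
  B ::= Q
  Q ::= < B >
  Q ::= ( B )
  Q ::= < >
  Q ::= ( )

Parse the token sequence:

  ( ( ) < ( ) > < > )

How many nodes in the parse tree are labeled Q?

[B [Q ( [B [Q ( )] [B [Q < [B [Q ( )]] >] [B [Q < >]]]] )]]

5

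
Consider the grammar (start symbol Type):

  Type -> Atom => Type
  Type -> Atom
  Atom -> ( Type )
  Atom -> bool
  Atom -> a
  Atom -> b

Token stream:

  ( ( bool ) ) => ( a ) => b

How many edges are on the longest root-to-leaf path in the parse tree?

[Type [Atom ( [Type [Atom ( [Type [Atom bool]] )]] )] => [Type [Atom ( [Type [Atom a]] )] => [Type [Atom b]]]]

6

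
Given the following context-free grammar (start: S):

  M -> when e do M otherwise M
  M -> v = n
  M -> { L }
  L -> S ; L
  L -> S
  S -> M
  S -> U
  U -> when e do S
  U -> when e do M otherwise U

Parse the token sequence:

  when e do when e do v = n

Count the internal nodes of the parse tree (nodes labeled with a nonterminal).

6

[S [U when e do [S [U when e do [S [M v = n]]]]]]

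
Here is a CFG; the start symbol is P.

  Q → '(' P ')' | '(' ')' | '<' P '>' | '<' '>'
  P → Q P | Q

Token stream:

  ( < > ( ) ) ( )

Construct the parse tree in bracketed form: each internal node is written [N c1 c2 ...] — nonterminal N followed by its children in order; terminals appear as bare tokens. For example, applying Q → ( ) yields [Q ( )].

P
Q P
( P ) P
( Q P ) P
( < > P ) P
( < > Q ) P
( < > ( ) ) P
( < > ( ) ) Q
( < > ( ) ) ( )

[P [Q ( [P [Q < >] [P [Q ( )]]] )] [P [Q ( )]]]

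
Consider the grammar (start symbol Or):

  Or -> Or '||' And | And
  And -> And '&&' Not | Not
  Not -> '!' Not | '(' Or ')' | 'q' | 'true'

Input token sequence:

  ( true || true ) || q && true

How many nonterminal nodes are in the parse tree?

[Or [Or [And [Not ( [Or [Or [And [Not true]]] || [And [Not true]]] )]]] || [And [And [Not q]] && [Not true]]]

14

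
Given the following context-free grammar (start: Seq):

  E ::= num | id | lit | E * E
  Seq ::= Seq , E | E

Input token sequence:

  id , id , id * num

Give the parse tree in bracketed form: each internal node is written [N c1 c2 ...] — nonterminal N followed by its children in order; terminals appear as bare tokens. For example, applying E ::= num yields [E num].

Seq
Seq , E
Seq , E , E
E , E , E
id , E , E
id , id , E
id , id , E * E
id , id , id * E
id , id , id * num

[Seq [Seq [Seq [E id]] , [E id]] , [E [E id] * [E num]]]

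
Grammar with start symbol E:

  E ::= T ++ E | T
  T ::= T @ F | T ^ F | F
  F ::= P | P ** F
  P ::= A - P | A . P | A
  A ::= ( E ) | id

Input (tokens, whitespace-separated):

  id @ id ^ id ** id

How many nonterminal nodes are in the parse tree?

16

[E [T [T [T [F [P [A id]]]] @ [F [P [A id]]]] ^ [F [P [A id]] ** [F [P [A id]]]]]]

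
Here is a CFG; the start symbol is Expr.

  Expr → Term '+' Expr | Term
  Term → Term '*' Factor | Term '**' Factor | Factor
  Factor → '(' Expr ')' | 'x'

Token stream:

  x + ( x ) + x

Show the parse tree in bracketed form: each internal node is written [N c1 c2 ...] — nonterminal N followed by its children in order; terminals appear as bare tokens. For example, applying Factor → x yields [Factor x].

[Expr [Term [Factor x]] + [Expr [Term [Factor ( [Expr [Term [Factor x]]] )]] + [Expr [Term [Factor x]]]]]

Expr
Term + Expr
Factor + Expr
x + Expr
x + Term + Expr
x + Factor + Expr
x + ( Expr ) + Expr
x + ( Term ) + Expr
x + ( Factor ) + Expr
x + ( x ) + Expr
x + ( x ) + Term
x + ( x ) + Factor
x + ( x ) + x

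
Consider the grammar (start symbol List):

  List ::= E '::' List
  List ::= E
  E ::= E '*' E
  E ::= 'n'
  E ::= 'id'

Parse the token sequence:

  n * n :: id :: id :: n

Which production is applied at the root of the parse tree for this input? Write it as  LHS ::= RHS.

List ::= E '::' List

[List [E [E n] * [E n]] :: [List [E id] :: [List [E id] :: [List [E n]]]]]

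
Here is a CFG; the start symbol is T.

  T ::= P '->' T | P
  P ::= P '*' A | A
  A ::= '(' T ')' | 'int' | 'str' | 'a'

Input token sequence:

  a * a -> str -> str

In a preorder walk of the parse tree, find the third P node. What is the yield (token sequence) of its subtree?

str

[T [P [P [A a]] * [A a]] -> [T [P [A str]] -> [T [P [A str]]]]]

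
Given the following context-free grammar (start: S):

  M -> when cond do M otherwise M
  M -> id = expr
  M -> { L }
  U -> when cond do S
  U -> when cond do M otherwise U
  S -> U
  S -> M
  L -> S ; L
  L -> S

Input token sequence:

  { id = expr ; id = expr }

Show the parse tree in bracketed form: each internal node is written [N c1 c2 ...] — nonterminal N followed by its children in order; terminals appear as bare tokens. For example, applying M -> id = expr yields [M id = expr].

S
M
{ L }
{ S ; L }
{ M ; L }
{ id = expr ; L }
{ id = expr ; S }
{ id = expr ; M }
{ id = expr ; id = expr }

[S [M { [L [S [M id = expr]] ; [L [S [M id = expr]]]] }]]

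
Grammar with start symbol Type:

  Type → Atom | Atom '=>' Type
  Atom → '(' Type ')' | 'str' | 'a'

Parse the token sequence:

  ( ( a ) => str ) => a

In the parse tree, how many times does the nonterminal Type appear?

[Type [Atom ( [Type [Atom ( [Type [Atom a]] )] => [Type [Atom str]]] )] => [Type [Atom a]]]

5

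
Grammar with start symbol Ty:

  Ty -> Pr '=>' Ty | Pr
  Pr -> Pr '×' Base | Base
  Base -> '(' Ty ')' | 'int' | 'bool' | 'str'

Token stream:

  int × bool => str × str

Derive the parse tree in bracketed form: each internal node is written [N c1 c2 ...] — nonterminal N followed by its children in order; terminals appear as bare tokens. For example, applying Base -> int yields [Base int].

[Ty [Pr [Pr [Base int]] × [Base bool]] => [Ty [Pr [Pr [Base str]] × [Base str]]]]

Ty
Pr => Ty
Pr × Base => Ty
Base × Base => Ty
int × Base => Ty
int × bool => Ty
int × bool => Pr
int × bool => Pr × Base
int × bool => Base × Base
int × bool => str × Base
int × bool => str × str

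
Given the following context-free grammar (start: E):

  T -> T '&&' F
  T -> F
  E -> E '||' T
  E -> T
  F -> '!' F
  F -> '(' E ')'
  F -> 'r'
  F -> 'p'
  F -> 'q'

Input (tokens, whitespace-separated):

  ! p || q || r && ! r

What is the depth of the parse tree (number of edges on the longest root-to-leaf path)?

[E [E [E [T [F ! [F p]]]] || [T [F q]]] || [T [T [F r]] && [F ! [F r]]]]

6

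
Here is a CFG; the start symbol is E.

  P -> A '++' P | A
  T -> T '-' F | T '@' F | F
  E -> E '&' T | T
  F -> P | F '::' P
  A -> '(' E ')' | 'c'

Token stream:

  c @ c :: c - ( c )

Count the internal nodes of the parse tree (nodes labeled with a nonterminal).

[E [T [T [T [F [P [A c]]]] @ [F [F [P [A c]]] :: [P [A c]]]] - [F [P [A ( [E [T [F [P [A c]]]]] )]]]]]

21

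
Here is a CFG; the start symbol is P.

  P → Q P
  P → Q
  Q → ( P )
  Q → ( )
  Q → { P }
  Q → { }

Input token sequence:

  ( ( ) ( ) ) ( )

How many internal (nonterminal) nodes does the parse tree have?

[P [Q ( [P [Q ( )] [P [Q ( )]]] )] [P [Q ( )]]]

8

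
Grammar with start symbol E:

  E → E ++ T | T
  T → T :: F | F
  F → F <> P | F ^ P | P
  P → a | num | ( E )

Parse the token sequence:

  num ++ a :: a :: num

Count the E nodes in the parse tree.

2

[E [E [T [F [P num]]]] ++ [T [T [T [F [P a]]] :: [F [P a]]] :: [F [P num]]]]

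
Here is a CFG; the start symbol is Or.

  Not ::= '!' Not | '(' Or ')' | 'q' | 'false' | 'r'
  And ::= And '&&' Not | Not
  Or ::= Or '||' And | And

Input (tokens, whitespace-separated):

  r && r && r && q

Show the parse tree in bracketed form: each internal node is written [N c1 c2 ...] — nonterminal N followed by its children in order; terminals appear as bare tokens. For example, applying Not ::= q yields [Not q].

Or
And
And && Not
And && Not && Not
And && Not && Not && Not
Not && Not && Not && Not
r && Not && Not && Not
r && r && Not && Not
r && r && r && Not
r && r && r && q

[Or [And [And [And [And [Not r]] && [Not r]] && [Not r]] && [Not q]]]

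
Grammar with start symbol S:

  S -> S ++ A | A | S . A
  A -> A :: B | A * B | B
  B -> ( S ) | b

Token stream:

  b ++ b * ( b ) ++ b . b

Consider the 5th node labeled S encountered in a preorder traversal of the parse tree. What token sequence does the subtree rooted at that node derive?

b

[S [S [S [S [A [B b]]] ++ [A [A [B b]] * [B ( [S [A [B b]]] )]]] ++ [A [B b]]] . [A [B b]]]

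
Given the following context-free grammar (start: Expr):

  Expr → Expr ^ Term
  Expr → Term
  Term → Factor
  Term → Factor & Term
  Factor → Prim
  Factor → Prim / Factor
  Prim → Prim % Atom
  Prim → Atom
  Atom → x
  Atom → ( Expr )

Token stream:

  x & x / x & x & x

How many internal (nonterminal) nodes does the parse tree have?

[Expr [Term [Factor [Prim [Atom x]]] & [Term [Factor [Prim [Atom x]] / [Factor [Prim [Atom x]]]] & [Term [Factor [Prim [Atom x]]] & [Term [Factor [Prim [Atom x]]]]]]]]

20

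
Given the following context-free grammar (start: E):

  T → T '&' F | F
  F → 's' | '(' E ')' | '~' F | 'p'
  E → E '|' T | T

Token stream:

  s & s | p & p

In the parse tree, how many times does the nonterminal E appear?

[E [E [T [T [F s]] & [F s]]] | [T [T [F p]] & [F p]]]

2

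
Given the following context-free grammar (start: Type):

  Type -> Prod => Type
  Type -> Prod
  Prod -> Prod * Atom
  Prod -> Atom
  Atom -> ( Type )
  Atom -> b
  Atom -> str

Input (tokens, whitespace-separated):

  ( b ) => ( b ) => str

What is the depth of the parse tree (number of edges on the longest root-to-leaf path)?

7

[Type [Prod [Atom ( [Type [Prod [Atom b]]] )]] => [Type [Prod [Atom ( [Type [Prod [Atom b]]] )]] => [Type [Prod [Atom str]]]]]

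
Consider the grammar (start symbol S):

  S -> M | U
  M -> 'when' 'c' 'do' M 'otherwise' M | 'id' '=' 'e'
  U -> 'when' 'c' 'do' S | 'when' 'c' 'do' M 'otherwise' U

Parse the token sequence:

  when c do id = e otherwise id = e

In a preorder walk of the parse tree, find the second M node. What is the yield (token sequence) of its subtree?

[S [M when c do [M id = e] otherwise [M id = e]]]

id = e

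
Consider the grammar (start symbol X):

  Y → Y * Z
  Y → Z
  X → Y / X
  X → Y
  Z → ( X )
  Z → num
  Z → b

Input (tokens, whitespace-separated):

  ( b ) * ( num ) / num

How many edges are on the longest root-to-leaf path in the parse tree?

7

[X [Y [Y [Z ( [X [Y [Z b]]] )]] * [Z ( [X [Y [Z num]]] )]] / [X [Y [Z num]]]]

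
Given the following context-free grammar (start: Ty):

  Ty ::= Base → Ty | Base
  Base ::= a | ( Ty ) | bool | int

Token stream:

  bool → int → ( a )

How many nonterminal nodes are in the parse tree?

8

[Ty [Base bool] → [Ty [Base int] → [Ty [Base ( [Ty [Base a]] )]]]]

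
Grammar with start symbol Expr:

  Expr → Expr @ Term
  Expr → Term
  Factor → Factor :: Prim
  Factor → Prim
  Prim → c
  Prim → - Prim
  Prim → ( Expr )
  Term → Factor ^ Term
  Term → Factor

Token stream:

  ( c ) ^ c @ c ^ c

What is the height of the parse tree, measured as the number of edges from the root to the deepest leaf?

[Expr [Expr [Term [Factor [Prim ( [Expr [Term [Factor [Prim c]]]] )]] ^ [Term [Factor [Prim c]]]]] @ [Term [Factor [Prim c]] ^ [Term [Factor [Prim c]]]]]

9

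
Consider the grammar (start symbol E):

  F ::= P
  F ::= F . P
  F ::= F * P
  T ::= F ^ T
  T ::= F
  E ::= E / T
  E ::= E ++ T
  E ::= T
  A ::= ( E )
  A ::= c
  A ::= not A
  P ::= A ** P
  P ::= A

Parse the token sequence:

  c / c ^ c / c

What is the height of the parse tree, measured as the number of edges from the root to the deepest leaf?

7

[E [E [E [T [F [P [A c]]]]] / [T [F [P [A c]]] ^ [T [F [P [A c]]]]]] / [T [F [P [A c]]]]]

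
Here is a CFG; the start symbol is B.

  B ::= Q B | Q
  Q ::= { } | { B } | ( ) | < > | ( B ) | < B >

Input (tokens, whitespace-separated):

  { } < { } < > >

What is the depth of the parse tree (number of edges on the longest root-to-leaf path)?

[B [Q { }] [B [Q < [B [Q { }] [B [Q < >]]] >]]]

6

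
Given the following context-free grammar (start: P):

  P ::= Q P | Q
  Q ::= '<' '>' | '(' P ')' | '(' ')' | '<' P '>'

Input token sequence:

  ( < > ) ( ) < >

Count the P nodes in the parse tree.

4

[P [Q ( [P [Q < >]] )] [P [Q ( )] [P [Q < >]]]]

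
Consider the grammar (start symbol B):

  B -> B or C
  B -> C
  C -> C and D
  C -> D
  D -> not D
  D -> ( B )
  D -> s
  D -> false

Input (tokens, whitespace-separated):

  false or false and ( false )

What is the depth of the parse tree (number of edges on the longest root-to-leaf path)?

[B [B [C [D false]]] or [C [C [D false]] and [D ( [B [C [D false]]] )]]]

6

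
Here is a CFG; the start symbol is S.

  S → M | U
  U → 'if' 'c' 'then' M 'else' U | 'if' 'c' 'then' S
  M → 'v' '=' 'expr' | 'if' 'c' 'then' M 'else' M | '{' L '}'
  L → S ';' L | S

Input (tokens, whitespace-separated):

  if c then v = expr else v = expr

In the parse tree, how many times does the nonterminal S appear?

1

[S [M if c then [M v = expr] else [M v = expr]]]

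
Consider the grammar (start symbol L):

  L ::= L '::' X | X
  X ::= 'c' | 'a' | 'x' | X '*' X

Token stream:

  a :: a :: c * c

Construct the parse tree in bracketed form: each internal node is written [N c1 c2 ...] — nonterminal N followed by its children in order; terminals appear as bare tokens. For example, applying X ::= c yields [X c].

L
L :: X
L :: X :: X
X :: X :: X
a :: X :: X
a :: a :: X
a :: a :: X * X
a :: a :: c * X
a :: a :: c * c

[L [L [L [X a]] :: [X a]] :: [X [X c] * [X c]]]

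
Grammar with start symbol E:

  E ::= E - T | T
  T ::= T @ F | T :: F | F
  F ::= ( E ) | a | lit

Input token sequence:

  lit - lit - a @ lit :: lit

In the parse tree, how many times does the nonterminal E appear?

3

[E [E [E [T [F lit]]] - [T [F lit]]] - [T [T [T [F a]] @ [F lit]] :: [F lit]]]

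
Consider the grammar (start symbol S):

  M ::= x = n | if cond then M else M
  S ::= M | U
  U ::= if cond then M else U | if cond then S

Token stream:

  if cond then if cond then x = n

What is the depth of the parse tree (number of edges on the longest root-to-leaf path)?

[S [U if cond then [S [U if cond then [S [M x = n]]]]]]

6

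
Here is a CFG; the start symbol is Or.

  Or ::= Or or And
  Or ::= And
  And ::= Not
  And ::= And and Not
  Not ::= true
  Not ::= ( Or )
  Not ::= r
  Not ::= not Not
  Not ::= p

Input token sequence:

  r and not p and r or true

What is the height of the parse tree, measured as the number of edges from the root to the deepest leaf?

[Or [Or [And [And [And [Not r]] and [Not not [Not p]]] and [Not r]]] or [And [Not true]]]

6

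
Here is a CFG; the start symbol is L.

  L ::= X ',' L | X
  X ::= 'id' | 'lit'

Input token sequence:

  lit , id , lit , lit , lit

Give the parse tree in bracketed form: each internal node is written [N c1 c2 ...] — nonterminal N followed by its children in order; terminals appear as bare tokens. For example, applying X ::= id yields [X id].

[L [X lit] , [L [X id] , [L [X lit] , [L [X lit] , [L [X lit]]]]]]

L
X , L
lit , L
lit , X , L
lit , id , L
lit , id , X , L
lit , id , lit , L
lit , id , lit , X , L
lit , id , lit , lit , L
lit , id , lit , lit , X
lit , id , lit , lit , lit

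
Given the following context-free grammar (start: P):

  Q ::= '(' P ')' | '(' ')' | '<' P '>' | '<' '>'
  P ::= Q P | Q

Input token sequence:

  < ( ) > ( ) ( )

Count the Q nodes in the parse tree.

4

[P [Q < [P [Q ( )]] >] [P [Q ( )] [P [Q ( )]]]]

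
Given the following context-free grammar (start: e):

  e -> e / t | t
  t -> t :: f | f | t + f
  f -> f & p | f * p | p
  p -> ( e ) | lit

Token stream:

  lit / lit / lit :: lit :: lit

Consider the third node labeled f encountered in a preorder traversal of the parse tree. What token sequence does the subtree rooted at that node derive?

[e [e [e [t [f [p lit]]]] / [t [f [p lit]]]] / [t [t [t [f [p lit]]] :: [f [p lit]]] :: [f [p lit]]]]

lit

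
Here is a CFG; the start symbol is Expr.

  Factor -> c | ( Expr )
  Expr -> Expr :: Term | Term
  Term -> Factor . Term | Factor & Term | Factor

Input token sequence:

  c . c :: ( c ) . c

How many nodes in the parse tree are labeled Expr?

[Expr [Expr [Term [Factor c] . [Term [Factor c]]]] :: [Term [Factor ( [Expr [Term [Factor c]]] )] . [Term [Factor c]]]]

3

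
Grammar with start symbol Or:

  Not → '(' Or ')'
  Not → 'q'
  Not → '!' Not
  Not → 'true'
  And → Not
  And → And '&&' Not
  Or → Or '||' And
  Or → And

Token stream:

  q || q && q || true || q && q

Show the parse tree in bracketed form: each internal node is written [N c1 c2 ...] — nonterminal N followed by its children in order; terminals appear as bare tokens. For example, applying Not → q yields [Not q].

[Or [Or [Or [Or [And [Not q]]] || [And [And [Not q]] && [Not q]]] || [And [Not true]]] || [And [And [Not q]] && [Not q]]]

Or
Or || And
Or || And || And
Or || And || And || And
And || And || And || And
Not || And || And || And
q || And || And || And
q || And && Not || And || And
q || Not && Not || And || And
q || q && Not || And || And
q || q && q || And || And
q || q && q || Not || And
q || q && q || true || And
q || q && q || true || And && Not
q || q && q || true || Not && Not
q || q && q || true || q && Not
q || q && q || true || q && q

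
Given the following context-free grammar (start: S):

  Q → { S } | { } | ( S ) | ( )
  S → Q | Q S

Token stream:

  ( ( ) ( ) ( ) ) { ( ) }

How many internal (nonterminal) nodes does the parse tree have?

[S [Q ( [S [Q ( )] [S [Q ( )] [S [Q ( )]]]] )] [S [Q { [S [Q ( )]] }]]]

12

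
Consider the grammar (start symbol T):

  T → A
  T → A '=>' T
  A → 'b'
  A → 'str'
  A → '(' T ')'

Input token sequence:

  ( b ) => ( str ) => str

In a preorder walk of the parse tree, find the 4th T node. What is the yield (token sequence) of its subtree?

[T [A ( [T [A b]] )] => [T [A ( [T [A str]] )] => [T [A str]]]]

str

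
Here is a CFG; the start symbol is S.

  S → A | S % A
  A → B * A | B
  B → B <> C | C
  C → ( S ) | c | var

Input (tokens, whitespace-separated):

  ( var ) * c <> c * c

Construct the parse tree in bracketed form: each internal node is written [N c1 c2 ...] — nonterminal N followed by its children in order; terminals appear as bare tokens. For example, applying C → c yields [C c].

[S [A [B [C ( [S [A [B [C var]]]] )]] * [A [B [B [C c]] <> [C c]] * [A [B [C c]]]]]]

S
A
B * A
C * A
( S ) * A
( A ) * A
( B ) * A
( C ) * A
( var ) * A
( var ) * B * A
( var ) * B <> C * A
( var ) * C <> C * A
( var ) * c <> C * A
( var ) * c <> c * A
( var ) * c <> c * B
( var ) * c <> c * C
( var ) * c <> c * c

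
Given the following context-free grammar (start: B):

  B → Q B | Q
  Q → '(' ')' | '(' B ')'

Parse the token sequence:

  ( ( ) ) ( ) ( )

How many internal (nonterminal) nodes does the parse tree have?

8

[B [Q ( [B [Q ( )]] )] [B [Q ( )] [B [Q ( )]]]]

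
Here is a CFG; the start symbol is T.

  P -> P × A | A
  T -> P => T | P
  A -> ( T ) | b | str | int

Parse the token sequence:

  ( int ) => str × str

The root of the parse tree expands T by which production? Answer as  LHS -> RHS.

T -> P => T

[T [P [A ( [T [P [A int]]] )]] => [T [P [P [A str]] × [A str]]]]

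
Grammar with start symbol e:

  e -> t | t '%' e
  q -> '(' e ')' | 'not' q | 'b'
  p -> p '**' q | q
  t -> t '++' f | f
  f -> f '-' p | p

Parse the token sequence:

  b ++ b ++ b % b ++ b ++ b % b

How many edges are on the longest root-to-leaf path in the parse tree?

8

[e [t [t [t [f [p [q b]]]] ++ [f [p [q b]]]] ++ [f [p [q b]]]] % [e [t [t [t [f [p [q b]]]] ++ [f [p [q b]]]] ++ [f [p [q b]]]] % [e [t [f [p [q b]]]]]]]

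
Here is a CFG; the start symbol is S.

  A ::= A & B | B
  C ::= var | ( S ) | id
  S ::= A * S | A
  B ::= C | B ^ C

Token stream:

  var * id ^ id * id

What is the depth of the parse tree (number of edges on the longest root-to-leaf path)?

6

[S [A [B [C var]]] * [S [A [B [B [C id]] ^ [C id]]] * [S [A [B [C id]]]]]]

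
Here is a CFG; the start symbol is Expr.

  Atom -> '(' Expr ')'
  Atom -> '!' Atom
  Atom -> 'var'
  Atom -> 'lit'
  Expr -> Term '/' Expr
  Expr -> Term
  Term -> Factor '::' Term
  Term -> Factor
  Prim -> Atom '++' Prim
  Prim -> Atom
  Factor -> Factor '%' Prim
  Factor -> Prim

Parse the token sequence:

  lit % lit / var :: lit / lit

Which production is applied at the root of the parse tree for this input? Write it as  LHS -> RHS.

[Expr [Term [Factor [Factor [Prim [Atom lit]]] % [Prim [Atom lit]]]] / [Expr [Term [Factor [Prim [Atom var]]] :: [Term [Factor [Prim [Atom lit]]]]] / [Expr [Term [Factor [Prim [Atom lit]]]]]]]

Expr -> Term '/' Expr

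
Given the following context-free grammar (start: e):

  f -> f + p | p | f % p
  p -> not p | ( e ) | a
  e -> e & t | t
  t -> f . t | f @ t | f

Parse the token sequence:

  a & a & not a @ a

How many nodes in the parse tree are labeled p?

[e [e [e [t [f [p a]]]] & [t [f [p a]]]] & [t [f [p not [p a]]] @ [t [f [p a]]]]]

5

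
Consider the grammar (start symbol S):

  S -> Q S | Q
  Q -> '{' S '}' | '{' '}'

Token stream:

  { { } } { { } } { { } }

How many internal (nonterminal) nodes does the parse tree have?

12

[S [Q { [S [Q { }]] }] [S [Q { [S [Q { }]] }] [S [Q { [S [Q { }]] }]]]]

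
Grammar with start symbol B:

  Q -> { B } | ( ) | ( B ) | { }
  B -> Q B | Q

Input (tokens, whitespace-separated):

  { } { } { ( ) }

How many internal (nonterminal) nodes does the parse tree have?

8

[B [Q { }] [B [Q { }] [B [Q { [B [Q ( )]] }]]]]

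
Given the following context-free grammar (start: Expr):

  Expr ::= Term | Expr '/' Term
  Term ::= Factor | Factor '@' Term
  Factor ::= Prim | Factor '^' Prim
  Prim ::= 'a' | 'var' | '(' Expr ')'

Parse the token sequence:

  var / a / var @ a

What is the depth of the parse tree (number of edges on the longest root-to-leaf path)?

6

[Expr [Expr [Expr [Term [Factor [Prim var]]]] / [Term [Factor [Prim a]]]] / [Term [Factor [Prim var]] @ [Term [Factor [Prim a]]]]]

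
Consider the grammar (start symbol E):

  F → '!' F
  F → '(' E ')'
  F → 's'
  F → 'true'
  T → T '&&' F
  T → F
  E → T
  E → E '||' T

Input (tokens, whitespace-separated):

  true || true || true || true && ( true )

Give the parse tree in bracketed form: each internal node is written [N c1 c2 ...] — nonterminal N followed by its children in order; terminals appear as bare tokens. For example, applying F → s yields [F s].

E
E || T
E || T || T
E || T || T || T
T || T || T || T
F || T || T || T
true || T || T || T
true || F || T || T
true || true || T || T
true || true || F || T
true || true || true || T
true || true || true || T && F
true || true || true || F && F
true || true || true || true && F
true || true || true || true && ( E )
true || true || true || true && ( T )
true || true || true || true && ( F )
true || true || true || true && ( true )

[E [E [E [E [T [F true]]] || [T [F true]]] || [T [F true]]] || [T [T [F true]] && [F ( [E [T [F true]]] )]]]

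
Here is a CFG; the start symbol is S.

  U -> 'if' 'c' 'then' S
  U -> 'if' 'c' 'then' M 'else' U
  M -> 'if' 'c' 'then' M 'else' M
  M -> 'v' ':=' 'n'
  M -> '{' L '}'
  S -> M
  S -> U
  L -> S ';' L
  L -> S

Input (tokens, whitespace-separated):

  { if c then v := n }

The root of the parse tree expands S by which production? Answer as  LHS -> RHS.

[S [M { [L [S [U if c then [S [M v := n]]]]] }]]

S -> M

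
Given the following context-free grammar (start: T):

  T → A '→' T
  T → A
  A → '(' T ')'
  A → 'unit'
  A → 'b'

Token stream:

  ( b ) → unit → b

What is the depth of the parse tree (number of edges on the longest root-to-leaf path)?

[T [A ( [T [A b]] )] → [T [A unit] → [T [A b]]]]

4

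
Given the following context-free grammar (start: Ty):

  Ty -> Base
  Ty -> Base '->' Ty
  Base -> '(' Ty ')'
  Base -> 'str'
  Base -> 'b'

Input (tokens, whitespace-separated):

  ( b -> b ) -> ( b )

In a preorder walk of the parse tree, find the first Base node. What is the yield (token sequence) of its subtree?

( b -> b )

[Ty [Base ( [Ty [Base b] -> [Ty [Base b]]] )] -> [Ty [Base ( [Ty [Base b]] )]]]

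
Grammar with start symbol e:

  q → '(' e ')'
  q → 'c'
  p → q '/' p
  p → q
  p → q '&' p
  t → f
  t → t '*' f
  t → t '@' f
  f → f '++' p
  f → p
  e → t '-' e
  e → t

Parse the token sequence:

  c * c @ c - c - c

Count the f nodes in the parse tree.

[e [t [t [t [f [p [q c]]]] * [f [p [q c]]]] @ [f [p [q c]]]] - [e [t [f [p [q c]]]] - [e [t [f [p [q c]]]]]]]

5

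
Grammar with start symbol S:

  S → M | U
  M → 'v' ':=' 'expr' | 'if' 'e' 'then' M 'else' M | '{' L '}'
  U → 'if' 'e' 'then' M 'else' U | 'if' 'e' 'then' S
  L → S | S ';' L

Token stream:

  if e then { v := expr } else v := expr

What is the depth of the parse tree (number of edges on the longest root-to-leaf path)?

6

[S [M if e then [M { [L [S [M v := expr]]] }] else [M v := expr]]]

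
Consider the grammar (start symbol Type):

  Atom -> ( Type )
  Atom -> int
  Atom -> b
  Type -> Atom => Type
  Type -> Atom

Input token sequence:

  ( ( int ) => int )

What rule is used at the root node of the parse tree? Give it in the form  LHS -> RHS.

Type -> Atom

[Type [Atom ( [Type [Atom ( [Type [Atom int]] )] => [Type [Atom int]]] )]]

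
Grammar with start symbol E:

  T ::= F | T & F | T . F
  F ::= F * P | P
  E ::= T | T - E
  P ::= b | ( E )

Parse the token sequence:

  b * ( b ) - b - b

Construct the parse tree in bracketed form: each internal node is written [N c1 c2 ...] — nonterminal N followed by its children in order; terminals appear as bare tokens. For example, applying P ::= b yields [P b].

E
T - E
F - E
F * P - E
P * P - E
b * P - E
b * ( E ) - E
b * ( T ) - E
b * ( F ) - E
b * ( P ) - E
b * ( b ) - E
b * ( b ) - T - E
b * ( b ) - F - E
b * ( b ) - P - E
b * ( b ) - b - E
b * ( b ) - b - T
b * ( b ) - b - F
b * ( b ) - b - P
b * ( b ) - b - b

[E [T [F [F [P b]] * [P ( [E [T [F [P b]]]] )]]] - [E [T [F [P b]]] - [E [T [F [P b]]]]]]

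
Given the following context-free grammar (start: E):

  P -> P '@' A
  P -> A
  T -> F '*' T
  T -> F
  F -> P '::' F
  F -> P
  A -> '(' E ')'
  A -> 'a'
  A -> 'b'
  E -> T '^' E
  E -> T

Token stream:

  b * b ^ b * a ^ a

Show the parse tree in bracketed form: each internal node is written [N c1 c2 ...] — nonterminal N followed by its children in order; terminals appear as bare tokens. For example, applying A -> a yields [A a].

[E [T [F [P [A b]]] * [T [F [P [A b]]]]] ^ [E [T [F [P [A b]]] * [T [F [P [A a]]]]] ^ [E [T [F [P [A a]]]]]]]

E
T ^ E
F * T ^ E
P * T ^ E
A * T ^ E
b * T ^ E
b * F ^ E
b * P ^ E
b * A ^ E
b * b ^ E
b * b ^ T ^ E
b * b ^ F * T ^ E
b * b ^ P * T ^ E
b * b ^ A * T ^ E
b * b ^ b * T ^ E
b * b ^ b * F ^ E
b * b ^ b * P ^ E
b * b ^ b * A ^ E
b * b ^ b * a ^ E
b * b ^ b * a ^ T
b * b ^ b * a ^ F
b * b ^ b * a ^ P
b * b ^ b * a ^ A
b * b ^ b * a ^ a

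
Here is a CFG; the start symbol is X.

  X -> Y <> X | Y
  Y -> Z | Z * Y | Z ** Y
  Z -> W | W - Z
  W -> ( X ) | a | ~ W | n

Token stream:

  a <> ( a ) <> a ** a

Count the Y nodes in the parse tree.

5

[X [Y [Z [W a]]] <> [X [Y [Z [W ( [X [Y [Z [W a]]]] )]]] <> [X [Y [Z [W a]] ** [Y [Z [W a]]]]]]]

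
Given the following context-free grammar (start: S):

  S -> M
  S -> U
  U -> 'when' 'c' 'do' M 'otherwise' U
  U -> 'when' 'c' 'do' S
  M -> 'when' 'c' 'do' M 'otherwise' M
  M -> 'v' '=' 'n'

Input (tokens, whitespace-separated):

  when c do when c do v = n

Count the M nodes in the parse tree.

[S [U when c do [S [U when c do [S [M v = n]]]]]]

1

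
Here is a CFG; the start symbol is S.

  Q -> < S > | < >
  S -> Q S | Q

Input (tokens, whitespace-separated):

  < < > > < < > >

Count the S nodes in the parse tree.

[S [Q < [S [Q < >]] >] [S [Q < [S [Q < >]] >]]]

4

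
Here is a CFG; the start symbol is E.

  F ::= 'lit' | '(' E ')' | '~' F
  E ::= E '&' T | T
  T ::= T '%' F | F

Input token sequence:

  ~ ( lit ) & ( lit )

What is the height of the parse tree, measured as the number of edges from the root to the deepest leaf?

8

[E [E [T [F ~ [F ( [E [T [F lit]]] )]]]] & [T [F ( [E [T [F lit]]] )]]]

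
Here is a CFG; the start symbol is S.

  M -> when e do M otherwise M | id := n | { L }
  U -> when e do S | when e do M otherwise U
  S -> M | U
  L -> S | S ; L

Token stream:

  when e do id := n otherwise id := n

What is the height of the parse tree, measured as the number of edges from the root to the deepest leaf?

3

[S [M when e do [M id := n] otherwise [M id := n]]]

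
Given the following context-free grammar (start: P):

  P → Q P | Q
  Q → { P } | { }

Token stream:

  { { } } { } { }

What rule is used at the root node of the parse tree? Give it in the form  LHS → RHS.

[P [Q { [P [Q { }]] }] [P [Q { }] [P [Q { }]]]]

P → Q P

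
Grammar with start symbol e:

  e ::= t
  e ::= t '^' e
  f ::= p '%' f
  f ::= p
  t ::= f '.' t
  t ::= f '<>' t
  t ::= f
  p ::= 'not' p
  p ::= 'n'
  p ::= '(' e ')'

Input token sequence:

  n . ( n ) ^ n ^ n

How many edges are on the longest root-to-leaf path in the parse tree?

9

[e [t [f [p n]] . [t [f [p ( [e [t [f [p n]]]] )]]]] ^ [e [t [f [p n]]] ^ [e [t [f [p n]]]]]]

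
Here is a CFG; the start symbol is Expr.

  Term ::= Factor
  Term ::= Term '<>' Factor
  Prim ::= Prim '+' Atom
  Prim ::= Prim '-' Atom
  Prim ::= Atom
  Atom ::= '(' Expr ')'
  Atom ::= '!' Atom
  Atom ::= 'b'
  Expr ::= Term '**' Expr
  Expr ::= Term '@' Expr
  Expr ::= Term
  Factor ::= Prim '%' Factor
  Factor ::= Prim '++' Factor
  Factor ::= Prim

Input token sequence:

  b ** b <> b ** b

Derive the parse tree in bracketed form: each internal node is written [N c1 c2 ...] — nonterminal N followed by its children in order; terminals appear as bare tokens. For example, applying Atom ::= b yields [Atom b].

[Expr [Term [Factor [Prim [Atom b]]]] ** [Expr [Term [Term [Factor [Prim [Atom b]]]] <> [Factor [Prim [Atom b]]]] ** [Expr [Term [Factor [Prim [Atom b]]]]]]]

Expr
Term ** Expr
Factor ** Expr
Prim ** Expr
Atom ** Expr
b ** Expr
b ** Term ** Expr
b ** Term <> Factor ** Expr
b ** Factor <> Factor ** Expr
b ** Prim <> Factor ** Expr
b ** Atom <> Factor ** Expr
b ** b <> Factor ** Expr
b ** b <> Prim ** Expr
b ** b <> Atom ** Expr
b ** b <> b ** Expr
b ** b <> b ** Term
b ** b <> b ** Factor
b ** b <> b ** Prim
b ** b <> b ** Atom
b ** b <> b ** b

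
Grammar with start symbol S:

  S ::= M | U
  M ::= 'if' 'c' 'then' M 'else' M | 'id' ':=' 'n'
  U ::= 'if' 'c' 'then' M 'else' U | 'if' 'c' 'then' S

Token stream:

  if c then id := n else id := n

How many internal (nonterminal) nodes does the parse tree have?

4

[S [M if c then [M id := n] else [M id := n]]]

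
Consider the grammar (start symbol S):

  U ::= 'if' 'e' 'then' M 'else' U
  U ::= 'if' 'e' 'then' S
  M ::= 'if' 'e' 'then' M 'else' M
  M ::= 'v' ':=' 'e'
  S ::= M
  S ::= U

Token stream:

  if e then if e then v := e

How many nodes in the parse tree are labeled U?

2

[S [U if e then [S [U if e then [S [M v := e]]]]]]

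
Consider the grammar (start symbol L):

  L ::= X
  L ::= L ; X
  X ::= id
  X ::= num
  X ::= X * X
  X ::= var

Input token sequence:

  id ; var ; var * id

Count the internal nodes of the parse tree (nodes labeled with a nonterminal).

8

[L [L [L [X id]] ; [X var]] ; [X [X var] * [X id]]]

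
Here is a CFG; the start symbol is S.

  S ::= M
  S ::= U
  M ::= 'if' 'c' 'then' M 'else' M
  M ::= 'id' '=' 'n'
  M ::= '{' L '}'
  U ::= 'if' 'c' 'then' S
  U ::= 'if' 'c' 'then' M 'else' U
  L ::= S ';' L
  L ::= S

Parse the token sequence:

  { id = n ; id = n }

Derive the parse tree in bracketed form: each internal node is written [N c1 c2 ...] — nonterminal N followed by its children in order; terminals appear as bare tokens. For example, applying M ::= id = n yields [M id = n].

S
M
{ L }
{ S ; L }
{ M ; L }
{ id = n ; L }
{ id = n ; S }
{ id = n ; M }
{ id = n ; id = n }

[S [M { [L [S [M id = n]] ; [L [S [M id = n]]]] }]]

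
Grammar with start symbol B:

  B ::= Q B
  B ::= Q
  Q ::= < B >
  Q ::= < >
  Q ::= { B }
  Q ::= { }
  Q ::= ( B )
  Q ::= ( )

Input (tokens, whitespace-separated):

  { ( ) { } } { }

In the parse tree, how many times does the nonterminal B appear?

4

[B [Q { [B [Q ( )] [B [Q { }]]] }] [B [Q { }]]]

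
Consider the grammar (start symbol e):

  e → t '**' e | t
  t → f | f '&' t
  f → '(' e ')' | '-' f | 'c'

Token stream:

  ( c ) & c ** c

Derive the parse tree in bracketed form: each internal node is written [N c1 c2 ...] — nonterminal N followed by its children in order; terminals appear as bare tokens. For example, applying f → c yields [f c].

[e [t [f ( [e [t [f c]]] )] & [t [f c]]] ** [e [t [f c]]]]

e
t ** e
f & t ** e
( e ) & t ** e
( t ) & t ** e
( f ) & t ** e
( c ) & t ** e
( c ) & f ** e
( c ) & c ** e
( c ) & c ** t
( c ) & c ** f
( c ) & c ** c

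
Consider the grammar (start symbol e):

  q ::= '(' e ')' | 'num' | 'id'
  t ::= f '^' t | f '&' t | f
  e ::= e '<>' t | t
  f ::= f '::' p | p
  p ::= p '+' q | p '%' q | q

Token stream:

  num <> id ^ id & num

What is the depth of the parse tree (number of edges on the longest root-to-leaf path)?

7

[e [e [t [f [p [q num]]]]] <> [t [f [p [q id]]] ^ [t [f [p [q id]]] & [t [f [p [q num]]]]]]]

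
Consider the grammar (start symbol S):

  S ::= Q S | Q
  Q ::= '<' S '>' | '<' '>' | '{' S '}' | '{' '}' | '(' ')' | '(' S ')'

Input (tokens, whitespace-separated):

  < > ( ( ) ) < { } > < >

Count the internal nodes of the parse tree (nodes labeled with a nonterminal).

[S [Q < >] [S [Q ( [S [Q ( )]] )] [S [Q < [S [Q { }]] >] [S [Q < >]]]]]

12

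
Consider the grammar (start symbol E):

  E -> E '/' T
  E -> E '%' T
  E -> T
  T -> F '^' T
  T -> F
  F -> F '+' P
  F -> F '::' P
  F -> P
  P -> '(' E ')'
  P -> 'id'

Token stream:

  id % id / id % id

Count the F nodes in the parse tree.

[E [E [E [E [T [F [P id]]]] % [T [F [P id]]]] / [T [F [P id]]]] % [T [F [P id]]]]

4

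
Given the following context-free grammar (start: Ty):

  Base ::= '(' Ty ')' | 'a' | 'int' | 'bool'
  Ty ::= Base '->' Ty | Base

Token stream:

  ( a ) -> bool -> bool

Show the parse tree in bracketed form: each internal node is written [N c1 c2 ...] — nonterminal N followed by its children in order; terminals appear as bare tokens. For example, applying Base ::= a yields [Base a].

[Ty [Base ( [Ty [Base a]] )] -> [Ty [Base bool] -> [Ty [Base bool]]]]

Ty
Base -> Ty
( Ty ) -> Ty
( Base ) -> Ty
( a ) -> Ty
( a ) -> Base -> Ty
( a ) -> bool -> Ty
( a ) -> bool -> Base
( a ) -> bool -> bool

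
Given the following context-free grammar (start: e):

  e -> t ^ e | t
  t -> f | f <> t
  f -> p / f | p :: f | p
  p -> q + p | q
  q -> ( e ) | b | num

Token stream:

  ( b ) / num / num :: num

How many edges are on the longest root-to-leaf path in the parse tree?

[e [t [f [p [q ( [e [t [f [p [q b]]]]] )]] / [f [p [q num]] / [f [p [q num]] :: [f [p [q num]]]]]]]]

10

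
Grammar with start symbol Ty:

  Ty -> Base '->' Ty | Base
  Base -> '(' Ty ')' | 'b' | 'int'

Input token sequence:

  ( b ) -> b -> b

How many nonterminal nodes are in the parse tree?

8

[Ty [Base ( [Ty [Base b]] )] -> [Ty [Base b] -> [Ty [Base b]]]]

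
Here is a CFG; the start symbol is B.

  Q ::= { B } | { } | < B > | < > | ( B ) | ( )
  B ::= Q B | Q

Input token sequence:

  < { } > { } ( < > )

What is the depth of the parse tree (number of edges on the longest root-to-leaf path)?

[B [Q < [B [Q { }]] >] [B [Q { }] [B [Q ( [B [Q < >]] )]]]]

6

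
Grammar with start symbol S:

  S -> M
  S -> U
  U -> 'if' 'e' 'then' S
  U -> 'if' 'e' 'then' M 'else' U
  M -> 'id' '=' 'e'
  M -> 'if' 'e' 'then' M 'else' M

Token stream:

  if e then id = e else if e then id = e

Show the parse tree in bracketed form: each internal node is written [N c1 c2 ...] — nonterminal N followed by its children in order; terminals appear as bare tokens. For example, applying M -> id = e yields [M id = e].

S
U
if e then M else U
if e then id = e else U
if e then id = e else if e then S
if e then id = e else if e then M
if e then id = e else if e then id = e

[S [U if e then [M id = e] else [U if e then [S [M id = e]]]]]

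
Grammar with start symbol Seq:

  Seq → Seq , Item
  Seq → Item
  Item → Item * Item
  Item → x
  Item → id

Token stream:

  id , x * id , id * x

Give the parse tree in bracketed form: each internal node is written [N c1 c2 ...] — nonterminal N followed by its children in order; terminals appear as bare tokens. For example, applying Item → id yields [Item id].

[Seq [Seq [Seq [Item id]] , [Item [Item x] * [Item id]]] , [Item [Item id] * [Item x]]]

Seq
Seq , Item
Seq , Item , Item
Item , Item , Item
id , Item , Item
id , Item * Item , Item
id , x * Item , Item
id , x * id , Item
id , x * id , Item * Item
id , x * id , id * Item
id , x * id , id * x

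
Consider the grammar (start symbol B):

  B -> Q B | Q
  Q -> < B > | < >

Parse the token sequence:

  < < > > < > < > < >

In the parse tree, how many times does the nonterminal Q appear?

[B [Q < [B [Q < >]] >] [B [Q < >] [B [Q < >] [B [Q < >]]]]]

5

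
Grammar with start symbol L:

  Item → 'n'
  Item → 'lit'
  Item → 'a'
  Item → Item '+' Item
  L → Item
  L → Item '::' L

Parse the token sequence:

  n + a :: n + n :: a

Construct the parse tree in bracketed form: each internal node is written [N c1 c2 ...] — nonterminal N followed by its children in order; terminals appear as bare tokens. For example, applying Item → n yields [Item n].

[L [Item [Item n] + [Item a]] :: [L [Item [Item n] + [Item n]] :: [L [Item a]]]]

L
Item :: L
Item + Item :: L
n + Item :: L
n + a :: L
n + a :: Item :: L
n + a :: Item + Item :: L
n + a :: n + Item :: L
n + a :: n + n :: L
n + a :: n + n :: Item
n + a :: n + n :: a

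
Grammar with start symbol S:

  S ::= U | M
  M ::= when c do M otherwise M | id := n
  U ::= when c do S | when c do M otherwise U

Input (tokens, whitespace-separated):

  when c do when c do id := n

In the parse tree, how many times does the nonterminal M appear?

[S [U when c do [S [U when c do [S [M id := n]]]]]]

1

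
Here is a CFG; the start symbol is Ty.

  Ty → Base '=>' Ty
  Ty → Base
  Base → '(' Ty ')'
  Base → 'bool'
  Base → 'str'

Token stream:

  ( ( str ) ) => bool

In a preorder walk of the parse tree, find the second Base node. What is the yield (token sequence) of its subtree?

[Ty [Base ( [Ty [Base ( [Ty [Base str]] )]] )] => [Ty [Base bool]]]

( str )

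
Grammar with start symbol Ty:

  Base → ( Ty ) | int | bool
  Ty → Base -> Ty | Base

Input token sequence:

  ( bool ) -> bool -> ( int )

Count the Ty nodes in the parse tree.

5

[Ty [Base ( [Ty [Base bool]] )] -> [Ty [Base bool] -> [Ty [Base ( [Ty [Base int]] )]]]]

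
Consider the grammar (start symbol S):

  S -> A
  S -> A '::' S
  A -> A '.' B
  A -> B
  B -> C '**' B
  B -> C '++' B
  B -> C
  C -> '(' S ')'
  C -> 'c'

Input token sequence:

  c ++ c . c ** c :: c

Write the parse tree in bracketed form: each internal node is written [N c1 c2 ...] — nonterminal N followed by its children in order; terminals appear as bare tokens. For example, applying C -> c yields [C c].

S
A :: S
A . B :: S
B . B :: S
C ++ B . B :: S
c ++ B . B :: S
c ++ C . B :: S
c ++ c . B :: S
c ++ c . C ** B :: S
c ++ c . c ** B :: S
c ++ c . c ** C :: S
c ++ c . c ** c :: S
c ++ c . c ** c :: A
c ++ c . c ** c :: B
c ++ c . c ** c :: C
c ++ c . c ** c :: c

[S [A [A [B [C c] ++ [B [C c]]]] . [B [C c] ** [B [C c]]]] :: [S [A [B [C c]]]]]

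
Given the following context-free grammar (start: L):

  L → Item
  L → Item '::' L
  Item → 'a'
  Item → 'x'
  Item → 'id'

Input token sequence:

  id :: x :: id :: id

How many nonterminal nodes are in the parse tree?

8

[L [Item id] :: [L [Item x] :: [L [Item id] :: [L [Item id]]]]]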